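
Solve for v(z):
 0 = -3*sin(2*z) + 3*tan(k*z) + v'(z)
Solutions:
 v(z) = C1 - 3*Piecewise((-log(cos(k*z))/k, Ne(k, 0)), (0, True)) - 3*cos(2*z)/2


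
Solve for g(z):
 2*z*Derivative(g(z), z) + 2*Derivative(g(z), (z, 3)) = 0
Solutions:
 g(z) = C1 + Integral(C2*airyai(-z) + C3*airybi(-z), z)


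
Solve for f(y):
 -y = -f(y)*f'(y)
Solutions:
 f(y) = -sqrt(C1 + y^2)
 f(y) = sqrt(C1 + y^2)


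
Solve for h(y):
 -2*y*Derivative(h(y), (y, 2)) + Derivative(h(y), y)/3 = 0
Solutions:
 h(y) = C1 + C2*y^(7/6)


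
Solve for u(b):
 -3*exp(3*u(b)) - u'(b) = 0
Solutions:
 u(b) = log((-3^(2/3) - 3*3^(1/6)*I)*(1/(C1 + 3*b))^(1/3)/6)
 u(b) = log((-3^(2/3) + 3*3^(1/6)*I)*(1/(C1 + 3*b))^(1/3)/6)
 u(b) = log(1/(C1 + 9*b))/3


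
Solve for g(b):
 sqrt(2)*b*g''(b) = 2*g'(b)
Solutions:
 g(b) = C1 + C2*b^(1 + sqrt(2))


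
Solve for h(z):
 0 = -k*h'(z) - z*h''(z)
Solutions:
 h(z) = C1 + z^(1 - re(k))*(C2*sin(log(z)*Abs(im(k))) + C3*cos(log(z)*im(k)))


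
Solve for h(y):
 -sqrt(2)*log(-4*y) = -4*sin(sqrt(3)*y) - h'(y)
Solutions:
 h(y) = C1 + sqrt(2)*y*(log(-y) - 1) + 2*sqrt(2)*y*log(2) + 4*sqrt(3)*cos(sqrt(3)*y)/3


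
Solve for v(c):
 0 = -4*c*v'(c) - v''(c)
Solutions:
 v(c) = C1 + C2*erf(sqrt(2)*c)


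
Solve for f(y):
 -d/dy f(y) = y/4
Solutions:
 f(y) = C1 - y^2/8


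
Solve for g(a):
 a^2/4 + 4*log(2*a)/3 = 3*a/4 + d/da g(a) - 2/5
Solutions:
 g(a) = C1 + a^3/12 - 3*a^2/8 + 4*a*log(a)/3 - 14*a/15 + 4*a*log(2)/3


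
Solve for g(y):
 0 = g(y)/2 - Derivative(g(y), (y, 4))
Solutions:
 g(y) = C1*exp(-2^(3/4)*y/2) + C2*exp(2^(3/4)*y/2) + C3*sin(2^(3/4)*y/2) + C4*cos(2^(3/4)*y/2)


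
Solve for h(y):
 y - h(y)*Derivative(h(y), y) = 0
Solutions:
 h(y) = -sqrt(C1 + y^2)
 h(y) = sqrt(C1 + y^2)


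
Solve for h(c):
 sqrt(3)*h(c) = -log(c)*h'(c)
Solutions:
 h(c) = C1*exp(-sqrt(3)*li(c))


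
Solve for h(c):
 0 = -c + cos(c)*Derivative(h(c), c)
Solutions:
 h(c) = C1 + Integral(c/cos(c), c)


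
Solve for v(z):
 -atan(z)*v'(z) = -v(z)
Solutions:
 v(z) = C1*exp(Integral(1/atan(z), z))


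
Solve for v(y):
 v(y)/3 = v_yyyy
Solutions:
 v(y) = C1*exp(-3^(3/4)*y/3) + C2*exp(3^(3/4)*y/3) + C3*sin(3^(3/4)*y/3) + C4*cos(3^(3/4)*y/3)


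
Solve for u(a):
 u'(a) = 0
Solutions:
 u(a) = C1


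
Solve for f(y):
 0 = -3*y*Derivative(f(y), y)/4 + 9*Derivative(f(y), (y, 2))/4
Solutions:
 f(y) = C1 + C2*erfi(sqrt(6)*y/6)


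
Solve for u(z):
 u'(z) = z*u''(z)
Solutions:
 u(z) = C1 + C2*z^2


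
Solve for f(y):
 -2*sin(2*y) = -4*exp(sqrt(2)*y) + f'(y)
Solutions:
 f(y) = C1 + 2*sqrt(2)*exp(sqrt(2)*y) + cos(2*y)


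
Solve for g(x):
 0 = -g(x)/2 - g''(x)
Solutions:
 g(x) = C1*sin(sqrt(2)*x/2) + C2*cos(sqrt(2)*x/2)


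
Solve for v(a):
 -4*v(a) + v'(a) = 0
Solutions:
 v(a) = C1*exp(4*a)


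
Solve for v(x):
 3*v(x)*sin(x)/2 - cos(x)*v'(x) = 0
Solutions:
 v(x) = C1/cos(x)^(3/2)


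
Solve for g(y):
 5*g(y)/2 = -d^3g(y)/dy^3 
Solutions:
 g(y) = C3*exp(-2^(2/3)*5^(1/3)*y/2) + (C1*sin(2^(2/3)*sqrt(3)*5^(1/3)*y/4) + C2*cos(2^(2/3)*sqrt(3)*5^(1/3)*y/4))*exp(2^(2/3)*5^(1/3)*y/4)


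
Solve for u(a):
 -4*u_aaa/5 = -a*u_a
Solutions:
 u(a) = C1 + Integral(C2*airyai(10^(1/3)*a/2) + C3*airybi(10^(1/3)*a/2), a)


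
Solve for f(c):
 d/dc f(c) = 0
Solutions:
 f(c) = C1


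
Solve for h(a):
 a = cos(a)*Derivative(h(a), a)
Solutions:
 h(a) = C1 + Integral(a/cos(a), a)


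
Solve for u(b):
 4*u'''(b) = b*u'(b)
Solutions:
 u(b) = C1 + Integral(C2*airyai(2^(1/3)*b/2) + C3*airybi(2^(1/3)*b/2), b)


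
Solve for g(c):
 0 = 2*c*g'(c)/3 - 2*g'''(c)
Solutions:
 g(c) = C1 + Integral(C2*airyai(3^(2/3)*c/3) + C3*airybi(3^(2/3)*c/3), c)


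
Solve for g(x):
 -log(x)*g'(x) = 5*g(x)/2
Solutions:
 g(x) = C1*exp(-5*li(x)/2)


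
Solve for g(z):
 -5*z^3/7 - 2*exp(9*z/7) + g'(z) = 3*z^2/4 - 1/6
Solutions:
 g(z) = C1 + 5*z^4/28 + z^3/4 - z/6 + 14*exp(9*z/7)/9


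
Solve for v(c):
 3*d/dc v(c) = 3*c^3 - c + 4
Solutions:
 v(c) = C1 + c^4/4 - c^2/6 + 4*c/3


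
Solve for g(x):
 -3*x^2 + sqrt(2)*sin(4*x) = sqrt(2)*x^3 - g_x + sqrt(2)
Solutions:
 g(x) = C1 + sqrt(2)*x^4/4 + x^3 + sqrt(2)*x + sqrt(2)*cos(4*x)/4


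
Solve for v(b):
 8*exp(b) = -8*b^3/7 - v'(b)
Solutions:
 v(b) = C1 - 2*b^4/7 - 8*exp(b)


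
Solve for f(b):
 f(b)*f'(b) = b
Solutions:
 f(b) = -sqrt(C1 + b^2)
 f(b) = sqrt(C1 + b^2)


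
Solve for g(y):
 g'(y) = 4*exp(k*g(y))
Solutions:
 g(y) = Piecewise((log(-1/(C1*k + 4*k*y))/k, Ne(k, 0)), (nan, True))
 g(y) = Piecewise((C1 + 4*y, Eq(k, 0)), (nan, True))


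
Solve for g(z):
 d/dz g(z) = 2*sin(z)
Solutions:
 g(z) = C1 - 2*cos(z)


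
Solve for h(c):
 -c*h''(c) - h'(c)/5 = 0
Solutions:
 h(c) = C1 + C2*c^(4/5)


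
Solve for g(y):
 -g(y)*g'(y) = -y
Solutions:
 g(y) = -sqrt(C1 + y^2)
 g(y) = sqrt(C1 + y^2)


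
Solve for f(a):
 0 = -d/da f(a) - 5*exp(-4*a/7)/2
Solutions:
 f(a) = C1 + 35*exp(-4*a/7)/8


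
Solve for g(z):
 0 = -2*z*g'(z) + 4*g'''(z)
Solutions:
 g(z) = C1 + Integral(C2*airyai(2^(2/3)*z/2) + C3*airybi(2^(2/3)*z/2), z)


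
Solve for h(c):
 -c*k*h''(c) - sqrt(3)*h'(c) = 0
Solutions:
 h(c) = C1 + c^(((re(k) - sqrt(3))*re(k) + im(k)^2)/(re(k)^2 + im(k)^2))*(C2*sin(sqrt(3)*log(c)*Abs(im(k))/(re(k)^2 + im(k)^2)) + C3*cos(sqrt(3)*log(c)*im(k)/(re(k)^2 + im(k)^2)))


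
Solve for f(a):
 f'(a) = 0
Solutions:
 f(a) = C1


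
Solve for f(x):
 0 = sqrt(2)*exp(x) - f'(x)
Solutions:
 f(x) = C1 + sqrt(2)*exp(x)


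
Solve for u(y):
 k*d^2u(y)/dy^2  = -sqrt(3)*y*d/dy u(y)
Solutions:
 u(y) = C1 + C2*sqrt(k)*erf(sqrt(2)*3^(1/4)*y*sqrt(1/k)/2)


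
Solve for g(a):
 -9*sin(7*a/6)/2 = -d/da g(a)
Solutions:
 g(a) = C1 - 27*cos(7*a/6)/7


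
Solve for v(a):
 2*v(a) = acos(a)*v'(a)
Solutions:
 v(a) = C1*exp(2*Integral(1/acos(a), a))


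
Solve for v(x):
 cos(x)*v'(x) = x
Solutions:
 v(x) = C1 + Integral(x/cos(x), x)


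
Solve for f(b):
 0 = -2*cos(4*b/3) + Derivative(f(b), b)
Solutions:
 f(b) = C1 + 3*sin(4*b/3)/2


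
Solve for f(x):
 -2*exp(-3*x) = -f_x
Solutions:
 f(x) = C1 - 2*exp(-3*x)/3


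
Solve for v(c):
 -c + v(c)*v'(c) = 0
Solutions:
 v(c) = -sqrt(C1 + c^2)
 v(c) = sqrt(C1 + c^2)


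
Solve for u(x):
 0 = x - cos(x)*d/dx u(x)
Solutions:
 u(x) = C1 + Integral(x/cos(x), x)


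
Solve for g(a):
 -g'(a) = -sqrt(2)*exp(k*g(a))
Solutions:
 g(a) = Piecewise((log(-1/(C1*k + sqrt(2)*a*k))/k, Ne(k, 0)), (nan, True))
 g(a) = Piecewise((C1 + sqrt(2)*a, Eq(k, 0)), (nan, True))


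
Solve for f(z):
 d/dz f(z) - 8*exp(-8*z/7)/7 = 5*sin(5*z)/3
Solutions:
 f(z) = C1 - cos(5*z)/3 - 1/exp(z)^(8/7)


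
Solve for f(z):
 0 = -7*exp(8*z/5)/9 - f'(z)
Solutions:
 f(z) = C1 - 35*exp(8*z/5)/72


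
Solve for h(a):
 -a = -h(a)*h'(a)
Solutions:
 h(a) = -sqrt(C1 + a^2)
 h(a) = sqrt(C1 + a^2)


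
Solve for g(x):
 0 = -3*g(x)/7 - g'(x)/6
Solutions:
 g(x) = C1*exp(-18*x/7)


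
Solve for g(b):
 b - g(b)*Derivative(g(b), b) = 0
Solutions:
 g(b) = -sqrt(C1 + b^2)
 g(b) = sqrt(C1 + b^2)


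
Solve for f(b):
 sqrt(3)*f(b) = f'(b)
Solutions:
 f(b) = C1*exp(sqrt(3)*b)


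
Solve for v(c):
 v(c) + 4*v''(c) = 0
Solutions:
 v(c) = C1*sin(c/2) + C2*cos(c/2)


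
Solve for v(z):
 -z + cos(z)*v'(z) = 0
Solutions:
 v(z) = C1 + Integral(z/cos(z), z)


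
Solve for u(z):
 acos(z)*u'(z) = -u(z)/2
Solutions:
 u(z) = C1*exp(-Integral(1/acos(z), z)/2)


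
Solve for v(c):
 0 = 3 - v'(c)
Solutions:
 v(c) = C1 + 3*c


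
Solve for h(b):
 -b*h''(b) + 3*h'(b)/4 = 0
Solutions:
 h(b) = C1 + C2*b^(7/4)


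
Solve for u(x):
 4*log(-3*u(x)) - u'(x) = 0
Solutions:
 -Integral(1/(log(-_y) + log(3)), (_y, u(x)))/4 = C1 - x


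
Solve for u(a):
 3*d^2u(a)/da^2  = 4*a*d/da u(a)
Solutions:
 u(a) = C1 + C2*erfi(sqrt(6)*a/3)


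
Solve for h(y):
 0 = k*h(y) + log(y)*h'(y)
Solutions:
 h(y) = C1*exp(-k*li(y))


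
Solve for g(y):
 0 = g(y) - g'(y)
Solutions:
 g(y) = C1*exp(y)


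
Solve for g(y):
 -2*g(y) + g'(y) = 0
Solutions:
 g(y) = C1*exp(2*y)


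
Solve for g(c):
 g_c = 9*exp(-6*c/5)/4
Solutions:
 g(c) = C1 - 15*exp(-6*c/5)/8


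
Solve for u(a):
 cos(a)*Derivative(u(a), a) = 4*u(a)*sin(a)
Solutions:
 u(a) = C1/cos(a)^4


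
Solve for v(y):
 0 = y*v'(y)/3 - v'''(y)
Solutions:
 v(y) = C1 + Integral(C2*airyai(3^(2/3)*y/3) + C3*airybi(3^(2/3)*y/3), y)


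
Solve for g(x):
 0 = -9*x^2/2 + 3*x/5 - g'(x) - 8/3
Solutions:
 g(x) = C1 - 3*x^3/2 + 3*x^2/10 - 8*x/3


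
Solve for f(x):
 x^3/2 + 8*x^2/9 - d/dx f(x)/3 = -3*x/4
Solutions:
 f(x) = C1 + 3*x^4/8 + 8*x^3/9 + 9*x^2/8


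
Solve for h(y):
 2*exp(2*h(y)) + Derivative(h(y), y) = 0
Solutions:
 h(y) = log(-sqrt(-1/(C1 - 2*y))) - log(2)/2
 h(y) = log(-1/(C1 - 2*y))/2 - log(2)/2


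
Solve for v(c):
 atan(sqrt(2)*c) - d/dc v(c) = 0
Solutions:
 v(c) = C1 + c*atan(sqrt(2)*c) - sqrt(2)*log(2*c^2 + 1)/4


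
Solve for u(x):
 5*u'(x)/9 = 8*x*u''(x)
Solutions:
 u(x) = C1 + C2*x^(77/72)


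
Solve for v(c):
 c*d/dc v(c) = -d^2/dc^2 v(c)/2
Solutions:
 v(c) = C1 + C2*erf(c)


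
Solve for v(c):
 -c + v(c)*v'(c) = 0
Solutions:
 v(c) = -sqrt(C1 + c^2)
 v(c) = sqrt(C1 + c^2)


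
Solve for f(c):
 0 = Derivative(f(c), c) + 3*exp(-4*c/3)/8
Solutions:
 f(c) = C1 + 9*exp(-4*c/3)/32


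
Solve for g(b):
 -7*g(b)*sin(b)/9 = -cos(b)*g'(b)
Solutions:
 g(b) = C1/cos(b)^(7/9)


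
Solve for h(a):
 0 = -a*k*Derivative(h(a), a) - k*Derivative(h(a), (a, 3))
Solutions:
 h(a) = C1 + Integral(C2*airyai(-a) + C3*airybi(-a), a)


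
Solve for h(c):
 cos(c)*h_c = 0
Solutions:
 h(c) = C1


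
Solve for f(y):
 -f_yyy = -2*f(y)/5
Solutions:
 f(y) = C3*exp(2^(1/3)*5^(2/3)*y/5) + (C1*sin(2^(1/3)*sqrt(3)*5^(2/3)*y/10) + C2*cos(2^(1/3)*sqrt(3)*5^(2/3)*y/10))*exp(-2^(1/3)*5^(2/3)*y/10)


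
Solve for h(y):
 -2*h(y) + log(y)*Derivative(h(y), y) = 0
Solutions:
 h(y) = C1*exp(2*li(y))


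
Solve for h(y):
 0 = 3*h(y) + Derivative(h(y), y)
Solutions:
 h(y) = C1*exp(-3*y)


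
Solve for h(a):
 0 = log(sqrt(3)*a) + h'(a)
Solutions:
 h(a) = C1 - a*log(a) - a*log(3)/2 + a


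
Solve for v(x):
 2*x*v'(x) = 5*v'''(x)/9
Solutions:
 v(x) = C1 + Integral(C2*airyai(18^(1/3)*5^(2/3)*x/5) + C3*airybi(18^(1/3)*5^(2/3)*x/5), x)


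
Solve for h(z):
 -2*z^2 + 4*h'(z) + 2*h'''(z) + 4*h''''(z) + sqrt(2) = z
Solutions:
 h(z) = C1 + C2*exp(z*(-2 + (6*sqrt(330) + 109)^(-1/3) + (6*sqrt(330) + 109)^(1/3))/12)*sin(sqrt(3)*z*(-(6*sqrt(330) + 109)^(1/3) + (6*sqrt(330) + 109)^(-1/3))/12) + C3*exp(z*(-2 + (6*sqrt(330) + 109)^(-1/3) + (6*sqrt(330) + 109)^(1/3))/12)*cos(sqrt(3)*z*(-(6*sqrt(330) + 109)^(1/3) + (6*sqrt(330) + 109)^(-1/3))/12) + C4*exp(-z*((6*sqrt(330) + 109)^(-1/3) + 1 + (6*sqrt(330) + 109)^(1/3))/6) + z^3/6 + z^2/8 - z/2 - sqrt(2)*z/4


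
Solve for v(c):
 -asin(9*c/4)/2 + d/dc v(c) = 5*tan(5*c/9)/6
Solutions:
 v(c) = C1 + c*asin(9*c/4)/2 + sqrt(16 - 81*c^2)/18 - 3*log(cos(5*c/9))/2


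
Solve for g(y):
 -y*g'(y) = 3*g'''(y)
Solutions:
 g(y) = C1 + Integral(C2*airyai(-3^(2/3)*y/3) + C3*airybi(-3^(2/3)*y/3), y)


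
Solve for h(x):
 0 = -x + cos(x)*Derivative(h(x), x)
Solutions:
 h(x) = C1 + Integral(x/cos(x), x)


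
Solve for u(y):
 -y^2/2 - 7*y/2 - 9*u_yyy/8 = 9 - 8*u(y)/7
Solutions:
 u(y) = C3*exp(4*147^(1/3)*y/21) + 7*y^2/16 + 49*y/16 + (C1*sin(2*3^(5/6)*7^(2/3)*y/21) + C2*cos(2*3^(5/6)*7^(2/3)*y/21))*exp(-2*147^(1/3)*y/21) + 63/8


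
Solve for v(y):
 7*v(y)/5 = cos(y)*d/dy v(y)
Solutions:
 v(y) = C1*(sin(y) + 1)^(7/10)/(sin(y) - 1)^(7/10)


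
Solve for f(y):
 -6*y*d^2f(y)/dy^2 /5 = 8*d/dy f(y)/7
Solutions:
 f(y) = C1 + C2*y^(1/21)


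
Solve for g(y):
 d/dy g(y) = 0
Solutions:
 g(y) = C1


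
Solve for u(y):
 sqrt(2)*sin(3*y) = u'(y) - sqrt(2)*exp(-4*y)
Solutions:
 u(y) = C1 - sqrt(2)*cos(3*y)/3 - sqrt(2)*exp(-4*y)/4


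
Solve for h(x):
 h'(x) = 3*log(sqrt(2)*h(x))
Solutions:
 -2*Integral(1/(2*log(_y) + log(2)), (_y, h(x)))/3 = C1 - x


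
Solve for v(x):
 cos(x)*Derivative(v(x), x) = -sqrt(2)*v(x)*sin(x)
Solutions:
 v(x) = C1*cos(x)^(sqrt(2))


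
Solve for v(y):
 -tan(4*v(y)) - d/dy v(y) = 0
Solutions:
 v(y) = -asin(C1*exp(-4*y))/4 + pi/4
 v(y) = asin(C1*exp(-4*y))/4


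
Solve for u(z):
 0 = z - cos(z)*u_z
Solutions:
 u(z) = C1 + Integral(z/cos(z), z)


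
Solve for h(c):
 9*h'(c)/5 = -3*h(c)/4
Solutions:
 h(c) = C1*exp(-5*c/12)


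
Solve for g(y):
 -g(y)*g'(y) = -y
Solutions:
 g(y) = -sqrt(C1 + y^2)
 g(y) = sqrt(C1 + y^2)


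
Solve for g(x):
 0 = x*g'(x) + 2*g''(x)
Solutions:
 g(x) = C1 + C2*erf(x/2)


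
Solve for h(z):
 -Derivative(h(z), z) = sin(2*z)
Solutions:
 h(z) = C1 + cos(2*z)/2


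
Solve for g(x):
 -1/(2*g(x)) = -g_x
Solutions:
 g(x) = -sqrt(C1 + x)
 g(x) = sqrt(C1 + x)


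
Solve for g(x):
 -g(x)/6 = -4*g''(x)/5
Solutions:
 g(x) = C1*exp(-sqrt(30)*x/12) + C2*exp(sqrt(30)*x/12)


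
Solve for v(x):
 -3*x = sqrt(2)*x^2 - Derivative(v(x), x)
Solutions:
 v(x) = C1 + sqrt(2)*x^3/3 + 3*x^2/2


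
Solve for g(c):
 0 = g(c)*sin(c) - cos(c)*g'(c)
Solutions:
 g(c) = C1/cos(c)


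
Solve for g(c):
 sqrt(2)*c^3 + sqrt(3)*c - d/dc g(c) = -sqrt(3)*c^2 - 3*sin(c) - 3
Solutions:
 g(c) = C1 + sqrt(2)*c^4/4 + sqrt(3)*c^3/3 + sqrt(3)*c^2/2 + 3*c - 3*cos(c)


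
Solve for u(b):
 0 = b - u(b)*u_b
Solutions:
 u(b) = -sqrt(C1 + b^2)
 u(b) = sqrt(C1 + b^2)


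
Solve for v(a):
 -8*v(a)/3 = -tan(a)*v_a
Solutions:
 v(a) = C1*sin(a)^(8/3)


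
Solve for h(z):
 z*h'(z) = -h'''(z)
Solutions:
 h(z) = C1 + Integral(C2*airyai(-z) + C3*airybi(-z), z)


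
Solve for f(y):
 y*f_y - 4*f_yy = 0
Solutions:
 f(y) = C1 + C2*erfi(sqrt(2)*y/4)


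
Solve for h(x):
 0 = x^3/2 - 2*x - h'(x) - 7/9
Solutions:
 h(x) = C1 + x^4/8 - x^2 - 7*x/9


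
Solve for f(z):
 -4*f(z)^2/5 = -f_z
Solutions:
 f(z) = -5/(C1 + 4*z)


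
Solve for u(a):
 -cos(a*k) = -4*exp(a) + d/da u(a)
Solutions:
 u(a) = C1 + 4*exp(a) - sin(a*k)/k


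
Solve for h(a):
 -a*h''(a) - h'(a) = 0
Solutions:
 h(a) = C1 + C2*log(a)


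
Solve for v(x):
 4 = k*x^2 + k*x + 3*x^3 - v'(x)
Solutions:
 v(x) = C1 + k*x^3/3 + k*x^2/2 + 3*x^4/4 - 4*x


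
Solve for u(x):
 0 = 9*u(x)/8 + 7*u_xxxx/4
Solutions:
 u(x) = (C1*sin(2^(1/4)*sqrt(3)*7^(3/4)*x/14) + C2*cos(2^(1/4)*sqrt(3)*7^(3/4)*x/14))*exp(-2^(1/4)*sqrt(3)*7^(3/4)*x/14) + (C3*sin(2^(1/4)*sqrt(3)*7^(3/4)*x/14) + C4*cos(2^(1/4)*sqrt(3)*7^(3/4)*x/14))*exp(2^(1/4)*sqrt(3)*7^(3/4)*x/14)


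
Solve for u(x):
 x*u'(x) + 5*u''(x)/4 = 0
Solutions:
 u(x) = C1 + C2*erf(sqrt(10)*x/5)


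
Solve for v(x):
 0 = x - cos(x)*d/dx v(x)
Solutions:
 v(x) = C1 + Integral(x/cos(x), x)


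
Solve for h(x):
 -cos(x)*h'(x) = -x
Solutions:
 h(x) = C1 + Integral(x/cos(x), x)


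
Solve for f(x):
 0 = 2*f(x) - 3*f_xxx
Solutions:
 f(x) = C3*exp(2^(1/3)*3^(2/3)*x/3) + (C1*sin(2^(1/3)*3^(1/6)*x/2) + C2*cos(2^(1/3)*3^(1/6)*x/2))*exp(-2^(1/3)*3^(2/3)*x/6)


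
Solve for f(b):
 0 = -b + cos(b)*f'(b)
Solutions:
 f(b) = C1 + Integral(b/cos(b), b)


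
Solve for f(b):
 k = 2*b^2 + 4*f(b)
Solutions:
 f(b) = -b^2/2 + k/4


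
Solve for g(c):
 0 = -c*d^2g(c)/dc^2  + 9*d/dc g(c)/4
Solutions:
 g(c) = C1 + C2*c^(13/4)


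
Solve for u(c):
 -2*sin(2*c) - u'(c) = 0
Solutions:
 u(c) = C1 + cos(2*c)


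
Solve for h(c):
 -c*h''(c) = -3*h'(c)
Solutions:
 h(c) = C1 + C2*c^4


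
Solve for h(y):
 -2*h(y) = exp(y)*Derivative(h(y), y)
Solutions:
 h(y) = C1*exp(2*exp(-y))


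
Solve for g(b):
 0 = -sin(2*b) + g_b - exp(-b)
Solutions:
 g(b) = C1 - cos(2*b)/2 - exp(-b)


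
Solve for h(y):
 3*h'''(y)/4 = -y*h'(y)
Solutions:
 h(y) = C1 + Integral(C2*airyai(-6^(2/3)*y/3) + C3*airybi(-6^(2/3)*y/3), y)


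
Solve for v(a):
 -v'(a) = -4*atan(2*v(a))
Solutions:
 Integral(1/atan(2*_y), (_y, v(a))) = C1 + 4*a


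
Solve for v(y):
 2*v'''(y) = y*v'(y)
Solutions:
 v(y) = C1 + Integral(C2*airyai(2^(2/3)*y/2) + C3*airybi(2^(2/3)*y/2), y)


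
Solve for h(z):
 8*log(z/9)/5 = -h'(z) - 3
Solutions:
 h(z) = C1 - 8*z*log(z)/5 - 7*z/5 + 16*z*log(3)/5


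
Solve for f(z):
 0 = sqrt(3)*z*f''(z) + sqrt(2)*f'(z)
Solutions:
 f(z) = C1 + C2*z^(1 - sqrt(6)/3)


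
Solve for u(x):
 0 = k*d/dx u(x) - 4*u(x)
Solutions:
 u(x) = C1*exp(4*x/k)


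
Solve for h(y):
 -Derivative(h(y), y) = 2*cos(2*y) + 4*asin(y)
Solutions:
 h(y) = C1 - 4*y*asin(y) - 4*sqrt(1 - y^2) - sin(2*y)


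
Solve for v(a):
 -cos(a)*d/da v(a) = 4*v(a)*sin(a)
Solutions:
 v(a) = C1*cos(a)^4


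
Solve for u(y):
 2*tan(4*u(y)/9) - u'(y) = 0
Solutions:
 u(y) = -9*asin(C1*exp(8*y/9))/4 + 9*pi/4
 u(y) = 9*asin(C1*exp(8*y/9))/4


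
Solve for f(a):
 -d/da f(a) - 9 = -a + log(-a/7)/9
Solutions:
 f(a) = C1 + a^2/2 - a*log(-a)/9 + a*(-80 + log(7))/9


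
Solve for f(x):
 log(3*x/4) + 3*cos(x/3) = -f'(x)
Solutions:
 f(x) = C1 - x*log(x) - x*log(3) + x + 2*x*log(2) - 9*sin(x/3)


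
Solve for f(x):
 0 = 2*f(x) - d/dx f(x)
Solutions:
 f(x) = C1*exp(2*x)


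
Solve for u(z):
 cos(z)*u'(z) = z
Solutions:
 u(z) = C1 + Integral(z/cos(z), z)


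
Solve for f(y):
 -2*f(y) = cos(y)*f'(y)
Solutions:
 f(y) = C1*(sin(y) - 1)/(sin(y) + 1)


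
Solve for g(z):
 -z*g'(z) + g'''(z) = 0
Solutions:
 g(z) = C1 + Integral(C2*airyai(z) + C3*airybi(z), z)


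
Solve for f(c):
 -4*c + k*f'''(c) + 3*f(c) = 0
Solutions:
 f(c) = C1*exp(3^(1/3)*c*(-1/k)^(1/3)) + C2*exp(c*(-1/k)^(1/3)*(-3^(1/3) + 3^(5/6)*I)/2) + C3*exp(-c*(-1/k)^(1/3)*(3^(1/3) + 3^(5/6)*I)/2) + 4*c/3


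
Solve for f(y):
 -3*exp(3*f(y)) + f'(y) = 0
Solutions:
 f(y) = log(-1/(C1 + 9*y))/3
 f(y) = log((-1/(C1 + 3*y))^(1/3)*(-3^(2/3) - 3*3^(1/6)*I)/6)
 f(y) = log((-1/(C1 + 3*y))^(1/3)*(-3^(2/3) + 3*3^(1/6)*I)/6)


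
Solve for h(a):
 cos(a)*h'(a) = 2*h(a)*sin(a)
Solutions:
 h(a) = C1/cos(a)^2


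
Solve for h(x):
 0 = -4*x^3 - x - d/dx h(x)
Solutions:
 h(x) = C1 - x^4 - x^2/2


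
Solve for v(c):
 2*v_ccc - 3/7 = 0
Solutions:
 v(c) = C1 + C2*c + C3*c^2 + c^3/28


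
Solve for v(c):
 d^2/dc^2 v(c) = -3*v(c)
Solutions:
 v(c) = C1*sin(sqrt(3)*c) + C2*cos(sqrt(3)*c)


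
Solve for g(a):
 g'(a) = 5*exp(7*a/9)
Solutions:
 g(a) = C1 + 45*exp(7*a/9)/7


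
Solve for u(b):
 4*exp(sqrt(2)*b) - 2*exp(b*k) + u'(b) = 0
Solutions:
 u(b) = C1 - 2*sqrt(2)*exp(sqrt(2)*b) + 2*exp(b*k)/k


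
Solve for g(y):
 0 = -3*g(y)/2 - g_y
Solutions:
 g(y) = C1*exp(-3*y/2)


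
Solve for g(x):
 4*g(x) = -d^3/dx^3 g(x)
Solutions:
 g(x) = C3*exp(-2^(2/3)*x) + (C1*sin(2^(2/3)*sqrt(3)*x/2) + C2*cos(2^(2/3)*sqrt(3)*x/2))*exp(2^(2/3)*x/2)


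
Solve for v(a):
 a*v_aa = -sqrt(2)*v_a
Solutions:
 v(a) = C1 + C2*a^(1 - sqrt(2))


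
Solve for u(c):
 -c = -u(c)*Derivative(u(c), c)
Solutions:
 u(c) = -sqrt(C1 + c^2)
 u(c) = sqrt(C1 + c^2)


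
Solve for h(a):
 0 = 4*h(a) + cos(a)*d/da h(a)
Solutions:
 h(a) = C1*(sin(a)^2 - 2*sin(a) + 1)/(sin(a)^2 + 2*sin(a) + 1)


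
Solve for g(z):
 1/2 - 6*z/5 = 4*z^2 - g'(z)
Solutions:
 g(z) = C1 + 4*z^3/3 + 3*z^2/5 - z/2


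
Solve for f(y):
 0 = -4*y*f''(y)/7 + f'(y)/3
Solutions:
 f(y) = C1 + C2*y^(19/12)


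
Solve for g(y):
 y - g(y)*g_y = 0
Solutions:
 g(y) = -sqrt(C1 + y^2)
 g(y) = sqrt(C1 + y^2)


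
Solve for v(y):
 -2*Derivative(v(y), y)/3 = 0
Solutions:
 v(y) = C1


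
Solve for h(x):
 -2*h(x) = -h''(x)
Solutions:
 h(x) = C1*exp(-sqrt(2)*x) + C2*exp(sqrt(2)*x)


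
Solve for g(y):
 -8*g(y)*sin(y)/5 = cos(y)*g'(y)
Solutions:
 g(y) = C1*cos(y)^(8/5)


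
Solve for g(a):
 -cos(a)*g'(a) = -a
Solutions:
 g(a) = C1 + Integral(a/cos(a), a)


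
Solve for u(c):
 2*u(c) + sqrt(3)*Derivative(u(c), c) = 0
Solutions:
 u(c) = C1*exp(-2*sqrt(3)*c/3)


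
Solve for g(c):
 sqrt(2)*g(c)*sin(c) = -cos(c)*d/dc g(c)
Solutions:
 g(c) = C1*cos(c)^(sqrt(2))


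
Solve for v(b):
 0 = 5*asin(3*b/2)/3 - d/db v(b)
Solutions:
 v(b) = C1 + 5*b*asin(3*b/2)/3 + 5*sqrt(4 - 9*b^2)/9


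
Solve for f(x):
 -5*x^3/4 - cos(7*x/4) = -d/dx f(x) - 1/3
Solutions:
 f(x) = C1 + 5*x^4/16 - x/3 + 4*sin(7*x/4)/7


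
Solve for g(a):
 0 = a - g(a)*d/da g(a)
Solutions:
 g(a) = -sqrt(C1 + a^2)
 g(a) = sqrt(C1 + a^2)


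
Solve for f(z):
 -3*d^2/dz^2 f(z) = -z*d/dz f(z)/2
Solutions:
 f(z) = C1 + C2*erfi(sqrt(3)*z/6)


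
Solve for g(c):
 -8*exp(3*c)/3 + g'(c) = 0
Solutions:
 g(c) = C1 + 8*exp(3*c)/9


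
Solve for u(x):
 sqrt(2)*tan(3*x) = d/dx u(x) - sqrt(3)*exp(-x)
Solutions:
 u(x) = C1 + sqrt(2)*log(tan(3*x)^2 + 1)/6 - sqrt(3)*exp(-x)


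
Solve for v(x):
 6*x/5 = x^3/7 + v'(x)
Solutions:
 v(x) = C1 - x^4/28 + 3*x^2/5


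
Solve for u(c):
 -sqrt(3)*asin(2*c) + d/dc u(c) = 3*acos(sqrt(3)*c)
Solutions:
 u(c) = C1 + 3*c*acos(sqrt(3)*c) - sqrt(3)*sqrt(1 - 3*c^2) + sqrt(3)*(c*asin(2*c) + sqrt(1 - 4*c^2)/2)


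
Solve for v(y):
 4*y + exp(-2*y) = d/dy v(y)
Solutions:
 v(y) = C1 + 2*y^2 - exp(-2*y)/2


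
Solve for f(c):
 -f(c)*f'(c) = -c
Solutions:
 f(c) = -sqrt(C1 + c^2)
 f(c) = sqrt(C1 + c^2)


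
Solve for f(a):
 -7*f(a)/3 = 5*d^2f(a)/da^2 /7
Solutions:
 f(a) = C1*sin(7*sqrt(15)*a/15) + C2*cos(7*sqrt(15)*a/15)


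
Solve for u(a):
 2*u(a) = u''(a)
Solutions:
 u(a) = C1*exp(-sqrt(2)*a) + C2*exp(sqrt(2)*a)


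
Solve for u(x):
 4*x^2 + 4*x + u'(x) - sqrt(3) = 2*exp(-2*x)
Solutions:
 u(x) = C1 - 4*x^3/3 - 2*x^2 + sqrt(3)*x - exp(-2*x)


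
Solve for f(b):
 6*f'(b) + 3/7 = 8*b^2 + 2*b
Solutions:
 f(b) = C1 + 4*b^3/9 + b^2/6 - b/14


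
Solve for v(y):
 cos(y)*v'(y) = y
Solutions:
 v(y) = C1 + Integral(y/cos(y), y)


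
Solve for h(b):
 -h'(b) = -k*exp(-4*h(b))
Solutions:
 h(b) = log(-I*(C1 + 4*b*k)^(1/4))
 h(b) = log(I*(C1 + 4*b*k)^(1/4))
 h(b) = log(-(C1 + 4*b*k)^(1/4))
 h(b) = log(C1 + 4*b*k)/4


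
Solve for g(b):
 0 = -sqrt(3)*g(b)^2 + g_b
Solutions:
 g(b) = -1/(C1 + sqrt(3)*b)


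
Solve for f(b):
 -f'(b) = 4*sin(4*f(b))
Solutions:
 f(b) = -acos((-C1 - exp(32*b))/(C1 - exp(32*b)))/4 + pi/2
 f(b) = acos((-C1 - exp(32*b))/(C1 - exp(32*b)))/4


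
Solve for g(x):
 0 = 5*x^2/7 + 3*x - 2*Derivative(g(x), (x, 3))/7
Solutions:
 g(x) = C1 + C2*x + C3*x^2 + x^5/24 + 7*x^4/16


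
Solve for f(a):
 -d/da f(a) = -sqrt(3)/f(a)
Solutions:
 f(a) = -sqrt(C1 + 2*sqrt(3)*a)
 f(a) = sqrt(C1 + 2*sqrt(3)*a)


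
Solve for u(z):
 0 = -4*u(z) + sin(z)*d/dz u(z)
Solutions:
 u(z) = C1*(cos(z)^2 - 2*cos(z) + 1)/(cos(z)^2 + 2*cos(z) + 1)


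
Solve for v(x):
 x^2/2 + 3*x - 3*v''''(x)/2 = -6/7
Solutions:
 v(x) = C1 + C2*x + C3*x^2 + C4*x^3 + x^6/1080 + x^5/60 + x^4/42


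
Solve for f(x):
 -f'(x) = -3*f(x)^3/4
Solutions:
 f(x) = -sqrt(2)*sqrt(-1/(C1 + 3*x))
 f(x) = sqrt(2)*sqrt(-1/(C1 + 3*x))


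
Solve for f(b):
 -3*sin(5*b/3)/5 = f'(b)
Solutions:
 f(b) = C1 + 9*cos(5*b/3)/25


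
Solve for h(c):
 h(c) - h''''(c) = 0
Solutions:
 h(c) = C1*exp(-c) + C2*exp(c) + C3*sin(c) + C4*cos(c)


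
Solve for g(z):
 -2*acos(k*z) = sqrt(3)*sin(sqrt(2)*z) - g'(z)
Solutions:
 g(z) = C1 + 2*Piecewise((z*acos(k*z) - sqrt(-k^2*z^2 + 1)/k, Ne(k, 0)), (pi*z/2, True)) - sqrt(6)*cos(sqrt(2)*z)/2


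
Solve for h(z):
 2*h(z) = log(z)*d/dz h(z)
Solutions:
 h(z) = C1*exp(2*li(z))


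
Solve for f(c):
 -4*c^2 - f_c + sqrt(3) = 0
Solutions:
 f(c) = C1 - 4*c^3/3 + sqrt(3)*c


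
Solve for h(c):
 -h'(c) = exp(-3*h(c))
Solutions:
 h(c) = log(C1 - 3*c)/3
 h(c) = log((-3^(1/3) - 3^(5/6)*I)*(C1 - c)^(1/3)/2)
 h(c) = log((-3^(1/3) + 3^(5/6)*I)*(C1 - c)^(1/3)/2)


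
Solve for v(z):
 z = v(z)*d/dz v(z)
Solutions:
 v(z) = -sqrt(C1 + z^2)
 v(z) = sqrt(C1 + z^2)


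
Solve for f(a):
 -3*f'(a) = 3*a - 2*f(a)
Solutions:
 f(a) = C1*exp(2*a/3) + 3*a/2 + 9/4


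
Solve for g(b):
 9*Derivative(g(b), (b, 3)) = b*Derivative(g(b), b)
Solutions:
 g(b) = C1 + Integral(C2*airyai(3^(1/3)*b/3) + C3*airybi(3^(1/3)*b/3), b)


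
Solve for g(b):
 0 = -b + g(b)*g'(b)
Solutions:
 g(b) = -sqrt(C1 + b^2)
 g(b) = sqrt(C1 + b^2)


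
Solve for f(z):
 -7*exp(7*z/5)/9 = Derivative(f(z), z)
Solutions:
 f(z) = C1 - 5*exp(7*z/5)/9


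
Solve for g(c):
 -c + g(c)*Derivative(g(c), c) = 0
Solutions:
 g(c) = -sqrt(C1 + c^2)
 g(c) = sqrt(C1 + c^2)


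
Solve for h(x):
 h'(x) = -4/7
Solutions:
 h(x) = C1 - 4*x/7


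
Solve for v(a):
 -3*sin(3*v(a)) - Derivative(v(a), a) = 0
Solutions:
 v(a) = -acos((-C1 - exp(18*a))/(C1 - exp(18*a)))/3 + 2*pi/3
 v(a) = acos((-C1 - exp(18*a))/(C1 - exp(18*a)))/3


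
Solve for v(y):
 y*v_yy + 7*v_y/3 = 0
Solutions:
 v(y) = C1 + C2/y^(4/3)


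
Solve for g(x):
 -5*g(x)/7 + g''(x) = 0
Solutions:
 g(x) = C1*exp(-sqrt(35)*x/7) + C2*exp(sqrt(35)*x/7)


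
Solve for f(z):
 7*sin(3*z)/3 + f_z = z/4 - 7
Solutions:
 f(z) = C1 + z^2/8 - 7*z + 7*cos(3*z)/9


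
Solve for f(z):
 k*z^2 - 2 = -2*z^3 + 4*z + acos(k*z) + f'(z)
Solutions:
 f(z) = C1 + k*z^3/3 + z^4/2 - 2*z^2 - 2*z - Piecewise((z*acos(k*z) - sqrt(-k^2*z^2 + 1)/k, Ne(k, 0)), (pi*z/2, True))


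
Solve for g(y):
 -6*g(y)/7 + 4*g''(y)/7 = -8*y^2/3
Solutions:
 g(y) = C1*exp(-sqrt(6)*y/2) + C2*exp(sqrt(6)*y/2) + 28*y^2/9 + 112/27


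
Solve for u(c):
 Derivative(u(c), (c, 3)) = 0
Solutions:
 u(c) = C1 + C2*c + C3*c^2


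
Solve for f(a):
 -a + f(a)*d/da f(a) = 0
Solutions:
 f(a) = -sqrt(C1 + a^2)
 f(a) = sqrt(C1 + a^2)


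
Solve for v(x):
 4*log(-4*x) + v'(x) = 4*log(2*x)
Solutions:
 v(x) = C1 + 4*x*(-log(2) - I*pi)


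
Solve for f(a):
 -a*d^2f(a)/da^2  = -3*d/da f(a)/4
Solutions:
 f(a) = C1 + C2*a^(7/4)


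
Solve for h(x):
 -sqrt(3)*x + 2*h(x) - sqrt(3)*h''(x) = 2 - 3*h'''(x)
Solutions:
 h(x) = C1*exp(x*((-sqrt(3)/9 + sqrt(-3 + (81 - sqrt(3))^2)/9 + 9)^(-1/3) + 2*sqrt(3) + 3*(-sqrt(3)/9 + sqrt(-3 + (81 - sqrt(3))^2)/9 + 9)^(1/3))/18)*sin(sqrt(3)*x*(-3*(-sqrt(3)/9 + sqrt(-4/27 + (18 - 2*sqrt(3)/9)^2)/2 + 9)^(1/3) + (-sqrt(3)/9 + sqrt(-4/27 + (18 - 2*sqrt(3)/9)^2)/2 + 9)^(-1/3))/18) + C2*exp(x*((-sqrt(3)/9 + sqrt(-3 + (81 - sqrt(3))^2)/9 + 9)^(-1/3) + 2*sqrt(3) + 3*(-sqrt(3)/9 + sqrt(-3 + (81 - sqrt(3))^2)/9 + 9)^(1/3))/18)*cos(sqrt(3)*x*(-3*(-sqrt(3)/9 + sqrt(-4/27 + (18 - 2*sqrt(3)/9)^2)/2 + 9)^(1/3) + (-sqrt(3)/9 + sqrt(-4/27 + (18 - 2*sqrt(3)/9)^2)/2 + 9)^(-1/3))/18) + C3*exp(x*(-3*(-sqrt(3)/9 + sqrt(-3 + (81 - sqrt(3))^2)/9 + 9)^(1/3) - 1/(-sqrt(3)/9 + sqrt(-3 + (81 - sqrt(3))^2)/9 + 9)^(1/3) + sqrt(3))/9) + sqrt(3)*x/2 + 1


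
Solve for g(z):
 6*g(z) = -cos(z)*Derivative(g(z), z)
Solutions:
 g(z) = C1*(sin(z)^3 - 3*sin(z)^2 + 3*sin(z) - 1)/(sin(z)^3 + 3*sin(z)^2 + 3*sin(z) + 1)


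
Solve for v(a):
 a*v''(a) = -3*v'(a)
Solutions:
 v(a) = C1 + C2/a^2


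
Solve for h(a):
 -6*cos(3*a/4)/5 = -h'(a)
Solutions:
 h(a) = C1 + 8*sin(3*a/4)/5


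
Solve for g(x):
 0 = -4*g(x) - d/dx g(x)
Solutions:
 g(x) = C1*exp(-4*x)


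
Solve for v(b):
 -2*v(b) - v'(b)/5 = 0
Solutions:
 v(b) = C1*exp(-10*b)


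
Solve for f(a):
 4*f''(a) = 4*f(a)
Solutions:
 f(a) = C1*exp(-a) + C2*exp(a)


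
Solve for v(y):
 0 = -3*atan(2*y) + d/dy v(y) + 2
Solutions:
 v(y) = C1 + 3*y*atan(2*y) - 2*y - 3*log(4*y^2 + 1)/4


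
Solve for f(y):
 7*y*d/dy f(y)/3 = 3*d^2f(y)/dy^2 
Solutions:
 f(y) = C1 + C2*erfi(sqrt(14)*y/6)


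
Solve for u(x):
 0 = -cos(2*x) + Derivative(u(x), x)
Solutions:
 u(x) = C1 + sin(2*x)/2


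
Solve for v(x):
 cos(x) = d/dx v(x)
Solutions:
 v(x) = C1 + sin(x)


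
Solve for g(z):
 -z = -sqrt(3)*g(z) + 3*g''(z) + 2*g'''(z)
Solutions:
 g(z) = C1*exp(-z*((-1 + sqrt(-1 + (1 - 2*sqrt(3))^2) + 2*sqrt(3))^(-1/3) + (-1 + sqrt(-1 + (1 - 2*sqrt(3))^2) + 2*sqrt(3))^(1/3) + 2)/4)*sin(sqrt(3)*z*(-(-1 + sqrt(-1 + (1 - 2*sqrt(3))^2) + 2*sqrt(3))^(1/3) + (-1 + sqrt(-1 + (1 - 2*sqrt(3))^2) + 2*sqrt(3))^(-1/3))/4) + C2*exp(-z*((-1 + sqrt(-1 + (1 - 2*sqrt(3))^2) + 2*sqrt(3))^(-1/3) + (-1 + sqrt(-1 + (1 - 2*sqrt(3))^2) + 2*sqrt(3))^(1/3) + 2)/4)*cos(sqrt(3)*z*(-(-1 + sqrt(-1 + (1 - 2*sqrt(3))^2) + 2*sqrt(3))^(1/3) + (-1 + sqrt(-1 + (1 - 2*sqrt(3))^2) + 2*sqrt(3))^(-1/3))/4) + C3*exp(z*(-1 + (-1 + sqrt(-1 + (1 - 2*sqrt(3))^2) + 2*sqrt(3))^(-1/3) + (-1 + sqrt(-1 + (1 - 2*sqrt(3))^2) + 2*sqrt(3))^(1/3))/2) + sqrt(3)*z/3


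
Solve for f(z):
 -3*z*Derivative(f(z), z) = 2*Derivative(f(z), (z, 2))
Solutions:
 f(z) = C1 + C2*erf(sqrt(3)*z/2)


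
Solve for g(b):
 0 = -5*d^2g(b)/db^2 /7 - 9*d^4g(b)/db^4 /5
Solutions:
 g(b) = C1 + C2*b + C3*sin(5*sqrt(7)*b/21) + C4*cos(5*sqrt(7)*b/21)


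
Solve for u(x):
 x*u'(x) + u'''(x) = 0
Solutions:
 u(x) = C1 + Integral(C2*airyai(-x) + C3*airybi(-x), x)


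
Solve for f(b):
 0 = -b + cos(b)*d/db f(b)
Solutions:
 f(b) = C1 + Integral(b/cos(b), b)


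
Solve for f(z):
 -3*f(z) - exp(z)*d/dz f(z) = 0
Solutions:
 f(z) = C1*exp(3*exp(-z))


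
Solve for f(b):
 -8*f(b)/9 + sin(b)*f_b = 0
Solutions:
 f(b) = C1*(cos(b) - 1)^(4/9)/(cos(b) + 1)^(4/9)


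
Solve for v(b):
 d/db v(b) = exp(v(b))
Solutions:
 v(b) = log(-1/(C1 + b))


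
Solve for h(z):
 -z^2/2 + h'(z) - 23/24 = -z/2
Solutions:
 h(z) = C1 + z^3/6 - z^2/4 + 23*z/24


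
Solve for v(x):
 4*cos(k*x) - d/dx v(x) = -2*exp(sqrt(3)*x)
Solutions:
 v(x) = C1 + 2*sqrt(3)*exp(sqrt(3)*x)/3 + 4*sin(k*x)/k


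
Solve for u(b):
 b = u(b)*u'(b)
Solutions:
 u(b) = -sqrt(C1 + b^2)
 u(b) = sqrt(C1 + b^2)


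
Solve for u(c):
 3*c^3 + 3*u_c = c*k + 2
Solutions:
 u(c) = C1 - c^4/4 + c^2*k/6 + 2*c/3


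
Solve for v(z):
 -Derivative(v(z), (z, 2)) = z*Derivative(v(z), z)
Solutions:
 v(z) = C1 + C2*erf(sqrt(2)*z/2)


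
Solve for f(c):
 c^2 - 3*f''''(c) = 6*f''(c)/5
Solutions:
 f(c) = C1 + C2*c + C3*sin(sqrt(10)*c/5) + C4*cos(sqrt(10)*c/5) + 5*c^4/72 - 25*c^2/12


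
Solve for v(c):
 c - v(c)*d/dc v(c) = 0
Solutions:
 v(c) = -sqrt(C1 + c^2)
 v(c) = sqrt(C1 + c^2)


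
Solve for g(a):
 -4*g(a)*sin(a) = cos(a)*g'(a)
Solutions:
 g(a) = C1*cos(a)^4


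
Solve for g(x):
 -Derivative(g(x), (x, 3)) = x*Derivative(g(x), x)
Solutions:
 g(x) = C1 + Integral(C2*airyai(-x) + C3*airybi(-x), x)


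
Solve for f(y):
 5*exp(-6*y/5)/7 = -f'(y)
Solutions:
 f(y) = C1 + 25*exp(-6*y/5)/42


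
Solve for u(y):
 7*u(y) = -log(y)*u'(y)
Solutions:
 u(y) = C1*exp(-7*li(y))


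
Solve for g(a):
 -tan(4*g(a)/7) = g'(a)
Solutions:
 g(a) = -7*asin(C1*exp(-4*a/7))/4 + 7*pi/4
 g(a) = 7*asin(C1*exp(-4*a/7))/4


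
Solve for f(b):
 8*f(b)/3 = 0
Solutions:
 f(b) = 0


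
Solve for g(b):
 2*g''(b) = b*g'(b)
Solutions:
 g(b) = C1 + C2*erfi(b/2)


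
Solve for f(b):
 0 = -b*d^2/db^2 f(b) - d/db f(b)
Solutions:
 f(b) = C1 + C2*log(b)


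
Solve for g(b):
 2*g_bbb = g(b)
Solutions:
 g(b) = C3*exp(2^(2/3)*b/2) + (C1*sin(2^(2/3)*sqrt(3)*b/4) + C2*cos(2^(2/3)*sqrt(3)*b/4))*exp(-2^(2/3)*b/4)


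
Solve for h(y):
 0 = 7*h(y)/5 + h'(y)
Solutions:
 h(y) = C1*exp(-7*y/5)


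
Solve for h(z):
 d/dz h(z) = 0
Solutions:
 h(z) = C1


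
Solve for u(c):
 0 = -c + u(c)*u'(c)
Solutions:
 u(c) = -sqrt(C1 + c^2)
 u(c) = sqrt(C1 + c^2)


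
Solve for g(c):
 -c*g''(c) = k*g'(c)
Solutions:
 g(c) = C1 + c^(1 - re(k))*(C2*sin(log(c)*Abs(im(k))) + C3*cos(log(c)*im(k)))


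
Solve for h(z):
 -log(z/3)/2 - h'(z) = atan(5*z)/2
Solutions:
 h(z) = C1 - z*log(z)/2 - z*atan(5*z)/2 + z/2 + z*log(3)/2 + log(25*z^2 + 1)/20


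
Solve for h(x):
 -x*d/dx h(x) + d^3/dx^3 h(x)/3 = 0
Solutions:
 h(x) = C1 + Integral(C2*airyai(3^(1/3)*x) + C3*airybi(3^(1/3)*x), x)


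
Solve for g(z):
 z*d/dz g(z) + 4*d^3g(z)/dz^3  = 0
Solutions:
 g(z) = C1 + Integral(C2*airyai(-2^(1/3)*z/2) + C3*airybi(-2^(1/3)*z/2), z)


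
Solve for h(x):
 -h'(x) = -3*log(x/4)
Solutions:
 h(x) = C1 + 3*x*log(x) - x*log(64) - 3*x


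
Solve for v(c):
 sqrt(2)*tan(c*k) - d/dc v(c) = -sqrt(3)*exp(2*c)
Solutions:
 v(c) = C1 + sqrt(2)*Piecewise((-log(cos(c*k))/k, Ne(k, 0)), (0, True)) + sqrt(3)*exp(2*c)/2


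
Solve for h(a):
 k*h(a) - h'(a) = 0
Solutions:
 h(a) = C1*exp(a*k)


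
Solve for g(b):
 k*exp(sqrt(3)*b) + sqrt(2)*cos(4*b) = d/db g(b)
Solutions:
 g(b) = C1 + sqrt(3)*k*exp(sqrt(3)*b)/3 + sqrt(2)*sin(4*b)/4


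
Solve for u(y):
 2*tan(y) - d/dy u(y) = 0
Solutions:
 u(y) = C1 - 2*log(cos(y))


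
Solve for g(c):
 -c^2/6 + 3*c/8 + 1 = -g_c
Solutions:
 g(c) = C1 + c^3/18 - 3*c^2/16 - c


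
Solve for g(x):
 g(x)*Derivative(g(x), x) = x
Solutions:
 g(x) = -sqrt(C1 + x^2)
 g(x) = sqrt(C1 + x^2)


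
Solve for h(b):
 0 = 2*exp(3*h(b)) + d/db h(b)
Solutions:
 h(b) = log((-3^(2/3) - 3*3^(1/6)*I)*(1/(C1 + 2*b))^(1/3)/6)
 h(b) = log((-3^(2/3) + 3*3^(1/6)*I)*(1/(C1 + 2*b))^(1/3)/6)
 h(b) = log(1/(C1 + 6*b))/3


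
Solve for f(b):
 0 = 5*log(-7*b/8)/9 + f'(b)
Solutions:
 f(b) = C1 - 5*b*log(-b)/9 + 5*b*(-log(7) + 1 + 3*log(2))/9


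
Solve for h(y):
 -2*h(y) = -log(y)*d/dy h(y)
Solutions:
 h(y) = C1*exp(2*li(y))


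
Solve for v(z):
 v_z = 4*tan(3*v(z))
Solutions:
 v(z) = -asin(C1*exp(12*z))/3 + pi/3
 v(z) = asin(C1*exp(12*z))/3


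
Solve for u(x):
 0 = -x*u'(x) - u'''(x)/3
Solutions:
 u(x) = C1 + Integral(C2*airyai(-3^(1/3)*x) + C3*airybi(-3^(1/3)*x), x)


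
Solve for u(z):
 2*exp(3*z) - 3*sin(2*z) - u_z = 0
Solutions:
 u(z) = C1 + 2*exp(3*z)/3 + 3*cos(2*z)/2


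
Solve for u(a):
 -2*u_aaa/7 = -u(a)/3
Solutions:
 u(a) = C3*exp(6^(2/3)*7^(1/3)*a/6) + (C1*sin(2^(2/3)*3^(1/6)*7^(1/3)*a/4) + C2*cos(2^(2/3)*3^(1/6)*7^(1/3)*a/4))*exp(-6^(2/3)*7^(1/3)*a/12)


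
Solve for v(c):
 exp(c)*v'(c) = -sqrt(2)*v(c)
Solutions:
 v(c) = C1*exp(sqrt(2)*exp(-c))


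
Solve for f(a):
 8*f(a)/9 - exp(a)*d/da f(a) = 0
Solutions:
 f(a) = C1*exp(-8*exp(-a)/9)


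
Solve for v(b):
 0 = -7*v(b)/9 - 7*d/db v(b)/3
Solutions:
 v(b) = C1*exp(-b/3)


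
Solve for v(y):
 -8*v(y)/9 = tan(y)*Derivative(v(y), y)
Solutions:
 v(y) = C1/sin(y)^(8/9)


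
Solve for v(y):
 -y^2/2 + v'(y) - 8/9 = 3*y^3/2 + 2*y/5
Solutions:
 v(y) = C1 + 3*y^4/8 + y^3/6 + y^2/5 + 8*y/9


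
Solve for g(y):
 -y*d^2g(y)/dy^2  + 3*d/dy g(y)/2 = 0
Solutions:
 g(y) = C1 + C2*y^(5/2)


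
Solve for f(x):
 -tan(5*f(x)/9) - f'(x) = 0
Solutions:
 f(x) = -9*asin(C1*exp(-5*x/9))/5 + 9*pi/5
 f(x) = 9*asin(C1*exp(-5*x/9))/5


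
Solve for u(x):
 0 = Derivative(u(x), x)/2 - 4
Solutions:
 u(x) = C1 + 8*x


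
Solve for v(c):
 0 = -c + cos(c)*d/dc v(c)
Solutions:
 v(c) = C1 + Integral(c/cos(c), c)


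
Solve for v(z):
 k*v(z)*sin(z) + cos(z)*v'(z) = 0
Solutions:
 v(z) = C1*exp(k*log(cos(z)))


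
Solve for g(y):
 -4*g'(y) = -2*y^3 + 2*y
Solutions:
 g(y) = C1 + y^4/8 - y^2/4


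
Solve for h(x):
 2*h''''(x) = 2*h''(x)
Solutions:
 h(x) = C1 + C2*x + C3*exp(-x) + C4*exp(x)


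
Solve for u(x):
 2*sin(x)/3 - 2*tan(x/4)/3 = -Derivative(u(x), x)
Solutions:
 u(x) = C1 - 8*log(cos(x/4))/3 + 2*cos(x)/3


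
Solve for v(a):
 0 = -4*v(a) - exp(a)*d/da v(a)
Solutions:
 v(a) = C1*exp(4*exp(-a))


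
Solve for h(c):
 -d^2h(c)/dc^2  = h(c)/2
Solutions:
 h(c) = C1*sin(sqrt(2)*c/2) + C2*cos(sqrt(2)*c/2)


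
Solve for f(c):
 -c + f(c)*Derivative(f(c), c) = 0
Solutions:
 f(c) = -sqrt(C1 + c^2)
 f(c) = sqrt(C1 + c^2)


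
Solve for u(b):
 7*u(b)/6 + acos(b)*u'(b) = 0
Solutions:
 u(b) = C1*exp(-7*Integral(1/acos(b), b)/6)


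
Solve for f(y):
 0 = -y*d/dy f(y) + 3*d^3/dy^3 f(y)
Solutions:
 f(y) = C1 + Integral(C2*airyai(3^(2/3)*y/3) + C3*airybi(3^(2/3)*y/3), y)


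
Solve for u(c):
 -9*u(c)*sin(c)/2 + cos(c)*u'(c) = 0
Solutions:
 u(c) = C1/cos(c)^(9/2)


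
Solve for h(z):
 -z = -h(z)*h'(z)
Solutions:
 h(z) = -sqrt(C1 + z^2)
 h(z) = sqrt(C1 + z^2)


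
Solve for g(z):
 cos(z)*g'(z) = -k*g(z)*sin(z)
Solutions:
 g(z) = C1*exp(k*log(cos(z)))


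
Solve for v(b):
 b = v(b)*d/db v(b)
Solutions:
 v(b) = -sqrt(C1 + b^2)
 v(b) = sqrt(C1 + b^2)


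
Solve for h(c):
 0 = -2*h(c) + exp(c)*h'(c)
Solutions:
 h(c) = C1*exp(-2*exp(-c))


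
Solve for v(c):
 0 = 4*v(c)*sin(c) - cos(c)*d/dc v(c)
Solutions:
 v(c) = C1/cos(c)^4


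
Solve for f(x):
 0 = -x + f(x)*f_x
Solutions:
 f(x) = -sqrt(C1 + x^2)
 f(x) = sqrt(C1 + x^2)


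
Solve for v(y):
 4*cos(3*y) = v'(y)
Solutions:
 v(y) = C1 + 4*sin(3*y)/3


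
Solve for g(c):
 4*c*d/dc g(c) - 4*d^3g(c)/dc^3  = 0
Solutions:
 g(c) = C1 + Integral(C2*airyai(c) + C3*airybi(c), c)


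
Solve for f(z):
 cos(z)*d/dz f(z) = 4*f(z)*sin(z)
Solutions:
 f(z) = C1/cos(z)^4


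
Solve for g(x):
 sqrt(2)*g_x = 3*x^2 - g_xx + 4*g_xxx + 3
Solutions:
 g(x) = C1 + C2*exp(x*(1 - sqrt(1 + 16*sqrt(2)))/8) + C3*exp(x*(1 + sqrt(1 + 16*sqrt(2)))/8) + sqrt(2)*x^3/2 - 3*x^2/2 + 3*sqrt(2)*x + 12*x


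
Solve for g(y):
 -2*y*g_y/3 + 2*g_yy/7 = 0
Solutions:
 g(y) = C1 + C2*erfi(sqrt(42)*y/6)


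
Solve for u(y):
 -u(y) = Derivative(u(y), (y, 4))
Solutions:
 u(y) = (C1*sin(sqrt(2)*y/2) + C2*cos(sqrt(2)*y/2))*exp(-sqrt(2)*y/2) + (C3*sin(sqrt(2)*y/2) + C4*cos(sqrt(2)*y/2))*exp(sqrt(2)*y/2)


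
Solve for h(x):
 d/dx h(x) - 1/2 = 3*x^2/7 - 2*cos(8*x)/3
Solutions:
 h(x) = C1 + x^3/7 + x/2 - sin(8*x)/12


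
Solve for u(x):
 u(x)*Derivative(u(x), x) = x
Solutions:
 u(x) = -sqrt(C1 + x^2)
 u(x) = sqrt(C1 + x^2)


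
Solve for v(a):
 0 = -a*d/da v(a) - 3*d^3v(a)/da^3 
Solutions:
 v(a) = C1 + Integral(C2*airyai(-3^(2/3)*a/3) + C3*airybi(-3^(2/3)*a/3), a)


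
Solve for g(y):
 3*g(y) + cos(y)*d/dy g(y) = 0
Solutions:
 g(y) = C1*(sin(y) - 1)^(3/2)/(sin(y) + 1)^(3/2)


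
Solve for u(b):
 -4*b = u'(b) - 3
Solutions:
 u(b) = C1 - 2*b^2 + 3*b


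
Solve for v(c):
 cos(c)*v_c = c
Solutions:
 v(c) = C1 + Integral(c/cos(c), c)


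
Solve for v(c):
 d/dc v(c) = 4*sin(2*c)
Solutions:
 v(c) = C1 - 2*cos(2*c)


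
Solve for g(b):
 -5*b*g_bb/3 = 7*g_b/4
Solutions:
 g(b) = C1 + C2/b^(1/20)


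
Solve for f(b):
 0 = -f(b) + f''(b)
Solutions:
 f(b) = C1*exp(-b) + C2*exp(b)


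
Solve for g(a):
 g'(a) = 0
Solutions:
 g(a) = C1


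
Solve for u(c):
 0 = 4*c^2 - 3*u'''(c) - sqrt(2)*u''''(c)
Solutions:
 u(c) = C1 + C2*c + C3*c^2 + C4*exp(-3*sqrt(2)*c/2) + c^5/45 - sqrt(2)*c^4/27 + 8*c^3/81


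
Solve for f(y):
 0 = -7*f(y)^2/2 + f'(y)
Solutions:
 f(y) = -2/(C1 + 7*y)


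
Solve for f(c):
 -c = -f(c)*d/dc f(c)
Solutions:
 f(c) = -sqrt(C1 + c^2)
 f(c) = sqrt(C1 + c^2)


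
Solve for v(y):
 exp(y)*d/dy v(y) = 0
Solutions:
 v(y) = C1


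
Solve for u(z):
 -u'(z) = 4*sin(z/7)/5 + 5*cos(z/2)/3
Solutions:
 u(z) = C1 - 10*sin(z/2)/3 + 28*cos(z/7)/5


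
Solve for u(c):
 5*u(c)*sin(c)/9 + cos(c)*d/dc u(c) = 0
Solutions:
 u(c) = C1*cos(c)^(5/9)


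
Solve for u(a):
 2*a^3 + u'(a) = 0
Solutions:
 u(a) = C1 - a^4/2


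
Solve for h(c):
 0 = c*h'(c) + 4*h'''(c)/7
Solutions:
 h(c) = C1 + Integral(C2*airyai(-14^(1/3)*c/2) + C3*airybi(-14^(1/3)*c/2), c)
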